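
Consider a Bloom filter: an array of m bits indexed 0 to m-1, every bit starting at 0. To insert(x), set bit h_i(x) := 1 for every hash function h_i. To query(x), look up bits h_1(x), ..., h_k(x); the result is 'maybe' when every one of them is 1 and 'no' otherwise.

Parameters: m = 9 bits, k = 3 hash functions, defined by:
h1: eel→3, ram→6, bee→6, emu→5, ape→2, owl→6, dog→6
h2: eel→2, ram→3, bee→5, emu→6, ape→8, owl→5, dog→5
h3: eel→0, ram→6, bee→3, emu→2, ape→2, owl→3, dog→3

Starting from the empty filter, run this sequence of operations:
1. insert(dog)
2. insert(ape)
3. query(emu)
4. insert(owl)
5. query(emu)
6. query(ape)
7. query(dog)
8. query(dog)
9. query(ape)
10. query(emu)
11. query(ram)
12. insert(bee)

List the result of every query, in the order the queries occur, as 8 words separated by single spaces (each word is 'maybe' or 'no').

Answer: maybe maybe maybe maybe maybe maybe maybe maybe

Derivation:
Start: bits=000000000
Op 1: insert dog -> sets bits 3 5 6 -> bits=000101100
Op 2: insert ape -> sets bits 2 8 -> bits=001101101
Op 3: query emu -> checks bit2=1, bit5=1, bit6=1 (all 1) -> maybe
Op 4: insert owl -> sets bits 3 5 6 -> bits=001101101
Op 5: query emu -> checks bit2=1, bit5=1, bit6=1 (all 1) -> maybe
Op 6: query ape -> checks bit2=1, bit8=1 (all 1) -> maybe
Op 7: query dog -> checks bit3=1, bit5=1, bit6=1 (all 1) -> maybe
Op 8: query dog -> checks bit3=1, bit5=1, bit6=1 (all 1) -> maybe
Op 9: query ape -> checks bit2=1, bit8=1 (all 1) -> maybe
Op 10: query emu -> checks bit2=1, bit5=1, bit6=1 (all 1) -> maybe
Op 11: query ram -> checks bit3=1, bit6=1 (all 1) -> maybe
Op 12: insert bee -> sets bits 3 5 6 -> bits=001101101
Query results in order: maybe maybe maybe maybe maybe maybe maybe maybe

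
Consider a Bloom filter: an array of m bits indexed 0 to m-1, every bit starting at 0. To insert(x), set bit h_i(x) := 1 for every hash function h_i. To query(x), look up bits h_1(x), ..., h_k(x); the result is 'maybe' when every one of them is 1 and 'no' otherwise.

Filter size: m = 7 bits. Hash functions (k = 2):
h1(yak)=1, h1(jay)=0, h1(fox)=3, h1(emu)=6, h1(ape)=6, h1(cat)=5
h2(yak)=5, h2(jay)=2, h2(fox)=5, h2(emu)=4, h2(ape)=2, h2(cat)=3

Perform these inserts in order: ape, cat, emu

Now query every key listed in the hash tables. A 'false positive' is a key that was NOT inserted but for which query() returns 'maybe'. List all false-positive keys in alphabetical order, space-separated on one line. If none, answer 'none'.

Start: bits=0000000
After insert 'ape': sets bits 2 6 -> bits=0010001
After insert 'cat': sets bits 3 5 -> bits=0011011
After insert 'emu': sets bits 4 6 -> bits=0011111
Not inserted: fox jay yak — query each against bits=0011111:
query fox: checks bit3=1, bit5=1 (all 1) -> maybe => FALSE POSITIVE
query jay: checks bit0=0, bit2=1 (has a 0) -> no => not a false positive
query yak: checks bit1=0, bit5=1 (has a 0) -> no => not a false positive
False positives (alphabetical): fox

Answer: fox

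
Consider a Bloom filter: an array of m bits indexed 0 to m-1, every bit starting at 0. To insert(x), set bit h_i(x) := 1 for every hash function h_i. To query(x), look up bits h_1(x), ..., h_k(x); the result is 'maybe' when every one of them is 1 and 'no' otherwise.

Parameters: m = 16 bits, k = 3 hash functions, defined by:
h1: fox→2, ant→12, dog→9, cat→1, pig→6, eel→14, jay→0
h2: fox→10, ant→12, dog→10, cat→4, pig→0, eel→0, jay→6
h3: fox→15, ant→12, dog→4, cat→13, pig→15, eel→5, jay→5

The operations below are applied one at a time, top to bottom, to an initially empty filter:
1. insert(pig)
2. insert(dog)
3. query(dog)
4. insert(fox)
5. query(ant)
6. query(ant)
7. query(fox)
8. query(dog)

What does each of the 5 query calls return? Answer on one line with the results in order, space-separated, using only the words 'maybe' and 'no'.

Answer: maybe no no maybe maybe

Derivation:
Start: bits=0000000000000000
Op 1: insert pig -> sets bits 0 6 15 -> bits=1000001000000001
Op 2: insert dog -> sets bits 4 9 10 -> bits=1000101001100001
Op 3: query dog -> checks bit4=1, bit9=1, bit10=1 (all 1) -> maybe
Op 4: insert fox -> sets bits 2 10 15 -> bits=1010101001100001
Op 5: query ant -> checks bit12=0 (has a 0) -> no
Op 6: query ant -> checks bit12=0 (has a 0) -> no
Op 7: query fox -> checks bit2=1, bit10=1, bit15=1 (all 1) -> maybe
Op 8: query dog -> checks bit4=1, bit9=1, bit10=1 (all 1) -> maybe
Query results in order: maybe no no maybe maybe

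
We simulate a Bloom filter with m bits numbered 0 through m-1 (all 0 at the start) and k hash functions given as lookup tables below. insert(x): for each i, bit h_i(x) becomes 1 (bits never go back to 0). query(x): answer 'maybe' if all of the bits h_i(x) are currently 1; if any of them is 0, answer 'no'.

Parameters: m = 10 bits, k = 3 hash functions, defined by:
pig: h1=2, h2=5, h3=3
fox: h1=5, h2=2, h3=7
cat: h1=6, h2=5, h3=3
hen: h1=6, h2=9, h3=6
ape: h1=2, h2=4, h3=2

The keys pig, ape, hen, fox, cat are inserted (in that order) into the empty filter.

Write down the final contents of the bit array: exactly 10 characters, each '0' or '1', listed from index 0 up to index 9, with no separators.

Answer: 0011111101

Derivation:
Start: bits=0000000000
After insert 'pig': sets bits 2 3 5 -> bits=0011010000
After insert 'ape': sets bits 2 4 -> bits=0011110000
After insert 'hen': sets bits 6 9 -> bits=0011111001
After insert 'fox': sets bits 2 5 7 -> bits=0011111101
After insert 'cat': sets bits 3 5 6 -> bits=0011111101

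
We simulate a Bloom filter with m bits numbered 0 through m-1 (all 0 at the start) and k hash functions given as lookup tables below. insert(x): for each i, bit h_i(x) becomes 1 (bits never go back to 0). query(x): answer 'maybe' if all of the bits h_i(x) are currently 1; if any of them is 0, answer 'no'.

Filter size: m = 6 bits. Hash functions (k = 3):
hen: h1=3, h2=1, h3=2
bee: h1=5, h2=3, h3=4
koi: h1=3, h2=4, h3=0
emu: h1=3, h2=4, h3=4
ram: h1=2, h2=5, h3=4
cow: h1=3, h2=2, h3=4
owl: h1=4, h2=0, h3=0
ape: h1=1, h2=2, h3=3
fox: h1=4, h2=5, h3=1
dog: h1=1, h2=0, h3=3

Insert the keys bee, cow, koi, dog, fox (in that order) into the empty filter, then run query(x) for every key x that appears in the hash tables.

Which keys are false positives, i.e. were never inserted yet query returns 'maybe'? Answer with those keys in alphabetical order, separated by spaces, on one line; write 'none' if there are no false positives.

Start: bits=000000
After insert 'bee': sets bits 3 4 5 -> bits=000111
After insert 'cow': sets bits 2 3 4 -> bits=001111
After insert 'koi': sets bits 0 3 4 -> bits=101111
After insert 'dog': sets bits 0 1 3 -> bits=111111
After insert 'fox': sets bits 1 4 5 -> bits=111111
Not inserted: ape emu hen owl ram — query each against bits=111111:
query ape: checks bit1=1, bit2=1, bit3=1 (all 1) -> maybe => FALSE POSITIVE
query emu: checks bit3=1, bit4=1 (all 1) -> maybe => FALSE POSITIVE
query hen: checks bit1=1, bit2=1, bit3=1 (all 1) -> maybe => FALSE POSITIVE
query owl: checks bit0=1, bit4=1 (all 1) -> maybe => FALSE POSITIVE
query ram: checks bit2=1, bit4=1, bit5=1 (all 1) -> maybe => FALSE POSITIVE
False positives (alphabetical): ape emu hen owl ram

Answer: ape emu hen owl ram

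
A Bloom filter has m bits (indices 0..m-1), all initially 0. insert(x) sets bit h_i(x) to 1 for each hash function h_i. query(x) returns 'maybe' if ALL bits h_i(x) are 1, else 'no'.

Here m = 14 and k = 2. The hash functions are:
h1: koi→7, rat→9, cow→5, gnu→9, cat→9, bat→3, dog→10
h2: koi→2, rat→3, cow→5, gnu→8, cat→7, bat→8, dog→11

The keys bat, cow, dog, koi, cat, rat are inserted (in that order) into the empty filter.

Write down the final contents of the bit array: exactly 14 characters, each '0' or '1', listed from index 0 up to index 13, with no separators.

Start: bits=00000000000000
After insert 'bat': sets bits 3 8 -> bits=00010000100000
After insert 'cow': sets bits 5 -> bits=00010100100000
After insert 'dog': sets bits 10 11 -> bits=00010100101100
After insert 'koi': sets bits 2 7 -> bits=00110101101100
After insert 'cat': sets bits 7 9 -> bits=00110101111100
After insert 'rat': sets bits 3 9 -> bits=00110101111100

Answer: 00110101111100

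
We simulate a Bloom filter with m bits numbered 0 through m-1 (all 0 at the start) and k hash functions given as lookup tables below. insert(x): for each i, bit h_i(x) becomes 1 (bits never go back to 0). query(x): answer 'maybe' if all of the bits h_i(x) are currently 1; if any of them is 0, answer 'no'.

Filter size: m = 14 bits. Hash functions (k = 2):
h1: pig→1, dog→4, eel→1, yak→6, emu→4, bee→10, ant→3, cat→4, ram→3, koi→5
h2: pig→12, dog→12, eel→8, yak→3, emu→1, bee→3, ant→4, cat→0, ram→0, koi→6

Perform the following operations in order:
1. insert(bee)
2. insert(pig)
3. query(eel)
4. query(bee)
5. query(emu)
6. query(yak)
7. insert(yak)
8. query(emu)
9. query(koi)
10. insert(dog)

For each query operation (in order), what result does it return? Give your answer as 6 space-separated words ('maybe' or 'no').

Answer: no maybe no no no no

Derivation:
Start: bits=00000000000000
Op 1: insert bee -> sets bits 3 10 -> bits=00010000001000
Op 2: insert pig -> sets bits 1 12 -> bits=01010000001010
Op 3: query eel -> checks bit1=1, bit8=0 (has a 0) -> no
Op 4: query bee -> checks bit3=1, bit10=1 (all 1) -> maybe
Op 5: query emu -> checks bit1=1, bit4=0 (has a 0) -> no
Op 6: query yak -> checks bit3=1, bit6=0 (has a 0) -> no
Op 7: insert yak -> sets bits 3 6 -> bits=01010010001010
Op 8: query emu -> checks bit1=1, bit4=0 (has a 0) -> no
Op 9: query koi -> checks bit5=0, bit6=1 (has a 0) -> no
Op 10: insert dog -> sets bits 4 12 -> bits=01011010001010
Query results in order: no maybe no no no no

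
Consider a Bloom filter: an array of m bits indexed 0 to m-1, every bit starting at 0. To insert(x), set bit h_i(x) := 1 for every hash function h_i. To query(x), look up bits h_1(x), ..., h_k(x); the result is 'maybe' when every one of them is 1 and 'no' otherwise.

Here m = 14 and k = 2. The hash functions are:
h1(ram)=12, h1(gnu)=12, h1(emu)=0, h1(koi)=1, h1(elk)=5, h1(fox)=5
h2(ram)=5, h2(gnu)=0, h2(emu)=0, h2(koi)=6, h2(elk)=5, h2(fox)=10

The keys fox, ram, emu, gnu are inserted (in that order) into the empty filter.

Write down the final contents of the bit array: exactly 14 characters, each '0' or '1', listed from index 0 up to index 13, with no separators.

Answer: 10000100001010

Derivation:
Start: bits=00000000000000
After insert 'fox': sets bits 5 10 -> bits=00000100001000
After insert 'ram': sets bits 5 12 -> bits=00000100001010
After insert 'emu': sets bits 0 -> bits=10000100001010
After insert 'gnu': sets bits 0 12 -> bits=10000100001010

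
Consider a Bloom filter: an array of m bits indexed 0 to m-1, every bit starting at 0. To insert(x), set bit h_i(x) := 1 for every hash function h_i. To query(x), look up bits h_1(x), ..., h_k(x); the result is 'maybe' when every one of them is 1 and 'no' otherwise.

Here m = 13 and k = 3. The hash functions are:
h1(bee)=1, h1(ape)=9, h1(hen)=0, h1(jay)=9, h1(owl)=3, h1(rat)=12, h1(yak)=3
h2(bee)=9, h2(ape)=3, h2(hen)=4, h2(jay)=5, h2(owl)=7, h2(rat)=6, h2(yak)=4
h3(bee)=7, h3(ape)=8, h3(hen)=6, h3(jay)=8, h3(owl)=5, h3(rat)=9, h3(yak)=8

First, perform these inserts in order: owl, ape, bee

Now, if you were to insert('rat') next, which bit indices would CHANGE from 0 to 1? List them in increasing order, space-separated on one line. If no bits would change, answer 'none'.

Start: bits=0000000000000
After insert 'owl': sets bits 3 5 7 -> bits=0001010100000
After insert 'ape': sets bits 3 8 9 -> bits=0001010111000
After insert 'bee': sets bits 1 7 9 -> bits=0101010111000
insert 'rat' would touch bits 6 9 12; currently bit6=0, bit9=1, bit12=0
Bits that are 0 among those (would change 0->1): 6 12

Answer: 6 12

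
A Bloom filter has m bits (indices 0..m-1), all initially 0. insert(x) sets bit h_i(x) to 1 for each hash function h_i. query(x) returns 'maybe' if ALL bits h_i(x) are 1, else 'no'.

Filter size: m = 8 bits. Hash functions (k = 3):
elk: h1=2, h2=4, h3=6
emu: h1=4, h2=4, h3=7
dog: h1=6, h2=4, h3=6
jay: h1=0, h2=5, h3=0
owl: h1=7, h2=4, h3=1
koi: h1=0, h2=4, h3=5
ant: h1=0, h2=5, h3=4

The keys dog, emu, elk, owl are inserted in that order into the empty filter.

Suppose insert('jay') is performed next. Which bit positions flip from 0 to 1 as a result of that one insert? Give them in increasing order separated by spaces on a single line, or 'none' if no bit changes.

Answer: 0 5

Derivation:
Start: bits=00000000
After insert 'dog': sets bits 4 6 -> bits=00001010
After insert 'emu': sets bits 4 7 -> bits=00001011
After insert 'elk': sets bits 2 4 6 -> bits=00101011
After insert 'owl': sets bits 1 4 7 -> bits=01101011
insert 'jay' would touch bits 0 5; currently bit0=0, bit5=0
Bits that are 0 among those (would change 0->1): 0 5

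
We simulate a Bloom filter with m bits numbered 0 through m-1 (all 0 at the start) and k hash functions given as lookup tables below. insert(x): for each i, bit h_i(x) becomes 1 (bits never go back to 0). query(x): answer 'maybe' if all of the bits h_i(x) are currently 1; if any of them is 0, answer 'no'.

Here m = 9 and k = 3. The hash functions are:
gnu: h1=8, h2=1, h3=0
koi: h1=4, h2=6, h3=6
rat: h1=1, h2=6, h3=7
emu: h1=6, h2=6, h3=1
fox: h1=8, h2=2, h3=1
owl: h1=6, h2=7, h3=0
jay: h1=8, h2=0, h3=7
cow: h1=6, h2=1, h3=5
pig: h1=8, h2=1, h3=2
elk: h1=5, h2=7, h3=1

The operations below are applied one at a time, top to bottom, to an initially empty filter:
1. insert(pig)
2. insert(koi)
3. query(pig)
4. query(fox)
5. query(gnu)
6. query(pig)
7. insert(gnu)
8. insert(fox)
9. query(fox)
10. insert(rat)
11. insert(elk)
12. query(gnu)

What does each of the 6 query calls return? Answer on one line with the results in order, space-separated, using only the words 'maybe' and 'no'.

Answer: maybe maybe no maybe maybe maybe

Derivation:
Start: bits=000000000
Op 1: insert pig -> sets bits 1 2 8 -> bits=011000001
Op 2: insert koi -> sets bits 4 6 -> bits=011010101
Op 3: query pig -> checks bit1=1, bit2=1, bit8=1 (all 1) -> maybe
Op 4: query fox -> checks bit1=1, bit2=1, bit8=1 (all 1) -> maybe
Op 5: query gnu -> checks bit0=0, bit1=1, bit8=1 (has a 0) -> no
Op 6: query pig -> checks bit1=1, bit2=1, bit8=1 (all 1) -> maybe
Op 7: insert gnu -> sets bits 0 1 8 -> bits=111010101
Op 8: insert fox -> sets bits 1 2 8 -> bits=111010101
Op 9: query fox -> checks bit1=1, bit2=1, bit8=1 (all 1) -> maybe
Op 10: insert rat -> sets bits 1 6 7 -> bits=111010111
Op 11: insert elk -> sets bits 1 5 7 -> bits=111011111
Op 12: query gnu -> checks bit0=1, bit1=1, bit8=1 (all 1) -> maybe
Query results in order: maybe maybe no maybe maybe maybe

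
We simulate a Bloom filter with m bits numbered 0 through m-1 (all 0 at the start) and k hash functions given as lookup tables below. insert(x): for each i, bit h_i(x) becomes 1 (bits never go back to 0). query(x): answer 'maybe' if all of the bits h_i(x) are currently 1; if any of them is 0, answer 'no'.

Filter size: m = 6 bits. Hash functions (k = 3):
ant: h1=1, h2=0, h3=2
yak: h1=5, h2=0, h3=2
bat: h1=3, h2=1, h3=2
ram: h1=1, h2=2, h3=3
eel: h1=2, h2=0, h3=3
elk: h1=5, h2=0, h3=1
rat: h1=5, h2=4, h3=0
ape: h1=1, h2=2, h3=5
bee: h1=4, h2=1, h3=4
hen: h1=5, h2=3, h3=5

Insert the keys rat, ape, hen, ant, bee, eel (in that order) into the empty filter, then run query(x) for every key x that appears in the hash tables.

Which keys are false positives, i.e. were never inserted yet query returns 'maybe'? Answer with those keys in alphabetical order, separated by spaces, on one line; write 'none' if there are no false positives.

Answer: bat elk ram yak

Derivation:
Start: bits=000000
After insert 'rat': sets bits 0 4 5 -> bits=100011
After insert 'ape': sets bits 1 2 5 -> bits=111011
After insert 'hen': sets bits 3 5 -> bits=111111
After insert 'ant': sets bits 0 1 2 -> bits=111111
After insert 'bee': sets bits 1 4 -> bits=111111
After insert 'eel': sets bits 0 2 3 -> bits=111111
Not inserted: bat elk ram yak — query each against bits=111111:
query bat: checks bit1=1, bit2=1, bit3=1 (all 1) -> maybe => FALSE POSITIVE
query elk: checks bit0=1, bit1=1, bit5=1 (all 1) -> maybe => FALSE POSITIVE
query ram: checks bit1=1, bit2=1, bit3=1 (all 1) -> maybe => FALSE POSITIVE
query yak: checks bit0=1, bit2=1, bit5=1 (all 1) -> maybe => FALSE POSITIVE
False positives (alphabetical): bat elk ram yak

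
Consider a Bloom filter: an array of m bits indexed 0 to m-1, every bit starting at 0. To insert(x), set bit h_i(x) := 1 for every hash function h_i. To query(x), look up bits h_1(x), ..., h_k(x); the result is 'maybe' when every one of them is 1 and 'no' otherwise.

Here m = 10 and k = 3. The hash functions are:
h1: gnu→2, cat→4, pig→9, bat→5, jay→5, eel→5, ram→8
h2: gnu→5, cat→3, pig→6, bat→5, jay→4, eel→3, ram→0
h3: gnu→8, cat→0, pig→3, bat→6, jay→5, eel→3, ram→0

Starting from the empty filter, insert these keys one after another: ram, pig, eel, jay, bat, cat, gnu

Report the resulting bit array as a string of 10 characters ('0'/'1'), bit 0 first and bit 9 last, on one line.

Start: bits=0000000000
After insert 'ram': sets bits 0 8 -> bits=1000000010
After insert 'pig': sets bits 3 6 9 -> bits=1001001011
After insert 'eel': sets bits 3 5 -> bits=1001011011
After insert 'jay': sets bits 4 5 -> bits=1001111011
After insert 'bat': sets bits 5 6 -> bits=1001111011
After insert 'cat': sets bits 0 3 4 -> bits=1001111011
After insert 'gnu': sets bits 2 5 8 -> bits=1011111011

Answer: 1011111011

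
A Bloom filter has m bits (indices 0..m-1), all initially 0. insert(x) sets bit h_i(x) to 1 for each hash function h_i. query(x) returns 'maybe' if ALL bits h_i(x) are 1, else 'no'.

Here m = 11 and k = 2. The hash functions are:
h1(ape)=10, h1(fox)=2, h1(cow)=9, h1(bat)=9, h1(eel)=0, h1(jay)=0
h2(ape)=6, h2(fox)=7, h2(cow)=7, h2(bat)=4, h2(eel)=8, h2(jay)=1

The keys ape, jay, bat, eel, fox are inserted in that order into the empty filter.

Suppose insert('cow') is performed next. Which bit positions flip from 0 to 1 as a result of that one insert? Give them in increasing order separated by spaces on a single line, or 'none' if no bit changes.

Start: bits=00000000000
After insert 'ape': sets bits 6 10 -> bits=00000010001
After insert 'jay': sets bits 0 1 -> bits=11000010001
After insert 'bat': sets bits 4 9 -> bits=11001010011
After insert 'eel': sets bits 0 8 -> bits=11001010111
After insert 'fox': sets bits 2 7 -> bits=11101011111
insert 'cow' would touch bits 7 9; currently bit7=1, bit9=1
Bits that are 0 among those (would change 0->1): none

Answer: none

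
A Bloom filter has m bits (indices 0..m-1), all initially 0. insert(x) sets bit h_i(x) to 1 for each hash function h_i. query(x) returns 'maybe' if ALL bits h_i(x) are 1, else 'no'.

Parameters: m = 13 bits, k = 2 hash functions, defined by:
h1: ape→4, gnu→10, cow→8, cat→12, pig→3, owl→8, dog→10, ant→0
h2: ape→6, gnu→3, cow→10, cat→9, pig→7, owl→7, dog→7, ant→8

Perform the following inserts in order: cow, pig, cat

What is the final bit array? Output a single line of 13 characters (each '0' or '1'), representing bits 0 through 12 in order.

Start: bits=0000000000000
After insert 'cow': sets bits 8 10 -> bits=0000000010100
After insert 'pig': sets bits 3 7 -> bits=0001000110100
After insert 'cat': sets bits 9 12 -> bits=0001000111101

Answer: 0001000111101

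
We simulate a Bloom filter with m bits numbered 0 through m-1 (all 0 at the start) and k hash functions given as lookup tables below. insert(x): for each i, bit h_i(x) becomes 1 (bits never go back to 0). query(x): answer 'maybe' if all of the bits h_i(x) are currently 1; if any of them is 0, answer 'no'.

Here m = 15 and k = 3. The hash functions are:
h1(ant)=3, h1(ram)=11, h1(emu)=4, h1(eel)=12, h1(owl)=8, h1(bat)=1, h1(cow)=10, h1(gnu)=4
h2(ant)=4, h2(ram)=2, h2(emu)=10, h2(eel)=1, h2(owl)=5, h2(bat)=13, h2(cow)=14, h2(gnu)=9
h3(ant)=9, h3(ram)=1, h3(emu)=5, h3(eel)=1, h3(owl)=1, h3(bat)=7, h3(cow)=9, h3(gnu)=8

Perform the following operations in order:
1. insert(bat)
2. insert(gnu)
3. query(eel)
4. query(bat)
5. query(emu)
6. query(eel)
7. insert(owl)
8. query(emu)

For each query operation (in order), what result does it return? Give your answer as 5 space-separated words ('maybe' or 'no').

Answer: no maybe no no no

Derivation:
Start: bits=000000000000000
Op 1: insert bat -> sets bits 1 7 13 -> bits=010000010000010
Op 2: insert gnu -> sets bits 4 8 9 -> bits=010010011100010
Op 3: query eel -> checks bit1=1, bit12=0 (has a 0) -> no
Op 4: query bat -> checks bit1=1, bit7=1, bit13=1 (all 1) -> maybe
Op 5: query emu -> checks bit4=1, bit5=0, bit10=0 (has a 0) -> no
Op 6: query eel -> checks bit1=1, bit12=0 (has a 0) -> no
Op 7: insert owl -> sets bits 1 5 8 -> bits=010011011100010
Op 8: query emu -> checks bit4=1, bit5=1, bit10=0 (has a 0) -> no
Query results in order: no maybe no no no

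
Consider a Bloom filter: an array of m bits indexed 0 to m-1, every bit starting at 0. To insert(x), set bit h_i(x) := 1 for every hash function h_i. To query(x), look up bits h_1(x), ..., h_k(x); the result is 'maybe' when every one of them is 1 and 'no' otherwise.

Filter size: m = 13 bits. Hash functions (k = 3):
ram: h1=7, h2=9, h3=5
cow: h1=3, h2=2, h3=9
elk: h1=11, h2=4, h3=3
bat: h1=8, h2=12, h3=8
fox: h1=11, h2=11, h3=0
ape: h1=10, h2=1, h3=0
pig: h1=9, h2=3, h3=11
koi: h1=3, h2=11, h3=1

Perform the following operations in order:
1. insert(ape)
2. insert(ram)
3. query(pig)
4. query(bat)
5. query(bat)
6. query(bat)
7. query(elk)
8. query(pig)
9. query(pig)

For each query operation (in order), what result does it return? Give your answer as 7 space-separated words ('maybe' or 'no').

Start: bits=0000000000000
Op 1: insert ape -> sets bits 0 1 10 -> bits=1100000000100
Op 2: insert ram -> sets bits 5 7 9 -> bits=1100010101100
Op 3: query pig -> checks bit3=0, bit9=1, bit11=0 (has a 0) -> no
Op 4: query bat -> checks bit8=0, bit12=0 (has a 0) -> no
Op 5: query bat -> checks bit8=0, bit12=0 (has a 0) -> no
Op 6: query bat -> checks bit8=0, bit12=0 (has a 0) -> no
Op 7: query elk -> checks bit3=0, bit4=0, bit11=0 (has a 0) -> no
Op 8: query pig -> checks bit3=0, bit9=1, bit11=0 (has a 0) -> no
Op 9: query pig -> checks bit3=0, bit9=1, bit11=0 (has a 0) -> no
Query results in order: no no no no no no no

Answer: no no no no no no no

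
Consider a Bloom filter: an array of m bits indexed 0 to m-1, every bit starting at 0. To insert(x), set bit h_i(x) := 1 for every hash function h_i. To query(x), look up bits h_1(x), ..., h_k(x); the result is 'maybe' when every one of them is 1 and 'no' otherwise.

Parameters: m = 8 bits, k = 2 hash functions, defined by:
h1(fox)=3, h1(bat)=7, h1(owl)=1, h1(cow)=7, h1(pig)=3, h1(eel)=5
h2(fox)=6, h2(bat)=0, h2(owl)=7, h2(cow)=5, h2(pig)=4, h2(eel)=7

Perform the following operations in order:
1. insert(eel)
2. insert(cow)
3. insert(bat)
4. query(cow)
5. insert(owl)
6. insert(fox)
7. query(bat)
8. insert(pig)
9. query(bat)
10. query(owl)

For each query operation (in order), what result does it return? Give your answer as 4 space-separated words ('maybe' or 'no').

Start: bits=00000000
Op 1: insert eel -> sets bits 5 7 -> bits=00000101
Op 2: insert cow -> sets bits 5 7 -> bits=00000101
Op 3: insert bat -> sets bits 0 7 -> bits=10000101
Op 4: query cow -> checks bit5=1, bit7=1 (all 1) -> maybe
Op 5: insert owl -> sets bits 1 7 -> bits=11000101
Op 6: insert fox -> sets bits 3 6 -> bits=11010111
Op 7: query bat -> checks bit0=1, bit7=1 (all 1) -> maybe
Op 8: insert pig -> sets bits 3 4 -> bits=11011111
Op 9: query bat -> checks bit0=1, bit7=1 (all 1) -> maybe
Op 10: query owl -> checks bit1=1, bit7=1 (all 1) -> maybe
Query results in order: maybe maybe maybe maybe

Answer: maybe maybe maybe maybe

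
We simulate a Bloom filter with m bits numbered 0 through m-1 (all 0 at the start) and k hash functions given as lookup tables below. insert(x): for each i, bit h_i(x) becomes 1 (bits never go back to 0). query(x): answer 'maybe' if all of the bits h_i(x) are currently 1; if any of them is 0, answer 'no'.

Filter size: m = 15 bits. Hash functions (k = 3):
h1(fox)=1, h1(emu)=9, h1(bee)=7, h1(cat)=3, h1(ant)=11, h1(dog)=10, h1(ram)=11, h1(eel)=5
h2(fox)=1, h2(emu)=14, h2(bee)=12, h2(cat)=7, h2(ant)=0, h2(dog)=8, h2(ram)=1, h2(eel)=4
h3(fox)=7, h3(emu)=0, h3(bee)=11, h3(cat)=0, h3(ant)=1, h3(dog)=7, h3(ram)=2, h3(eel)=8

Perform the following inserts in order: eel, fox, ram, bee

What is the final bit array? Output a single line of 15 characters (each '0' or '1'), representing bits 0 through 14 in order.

Answer: 011011011001100

Derivation:
Start: bits=000000000000000
After insert 'eel': sets bits 4 5 8 -> bits=000011001000000
After insert 'fox': sets bits 1 7 -> bits=010011011000000
After insert 'ram': sets bits 1 2 11 -> bits=011011011001000
After insert 'bee': sets bits 7 11 12 -> bits=011011011001100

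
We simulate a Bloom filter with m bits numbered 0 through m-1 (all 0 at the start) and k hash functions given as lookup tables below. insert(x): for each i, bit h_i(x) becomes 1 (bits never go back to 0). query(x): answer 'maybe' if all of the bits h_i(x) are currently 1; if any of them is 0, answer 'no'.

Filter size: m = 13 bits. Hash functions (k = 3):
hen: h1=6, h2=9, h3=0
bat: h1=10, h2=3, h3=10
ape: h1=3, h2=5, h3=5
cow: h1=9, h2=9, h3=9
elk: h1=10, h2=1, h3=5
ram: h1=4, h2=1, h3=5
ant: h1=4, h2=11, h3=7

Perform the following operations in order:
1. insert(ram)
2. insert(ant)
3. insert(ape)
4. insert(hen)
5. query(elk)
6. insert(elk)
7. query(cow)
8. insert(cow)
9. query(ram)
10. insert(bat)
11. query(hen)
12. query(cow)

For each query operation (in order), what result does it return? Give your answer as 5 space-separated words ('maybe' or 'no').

Start: bits=0000000000000
Op 1: insert ram -> sets bits 1 4 5 -> bits=0100110000000
Op 2: insert ant -> sets bits 4 7 11 -> bits=0100110100010
Op 3: insert ape -> sets bits 3 5 -> bits=0101110100010
Op 4: insert hen -> sets bits 0 6 9 -> bits=1101111101010
Op 5: query elk -> checks bit1=1, bit5=1, bit10=0 (has a 0) -> no
Op 6: insert elk -> sets bits 1 5 10 -> bits=1101111101110
Op 7: query cow -> checks bit9=1 (all 1) -> maybe
Op 8: insert cow -> sets bits 9 -> bits=1101111101110
Op 9: query ram -> checks bit1=1, bit4=1, bit5=1 (all 1) -> maybe
Op 10: insert bat -> sets bits 3 10 -> bits=1101111101110
Op 11: query hen -> checks bit0=1, bit6=1, bit9=1 (all 1) -> maybe
Op 12: query cow -> checks bit9=1 (all 1) -> maybe
Query results in order: no maybe maybe maybe maybe

Answer: no maybe maybe maybe maybe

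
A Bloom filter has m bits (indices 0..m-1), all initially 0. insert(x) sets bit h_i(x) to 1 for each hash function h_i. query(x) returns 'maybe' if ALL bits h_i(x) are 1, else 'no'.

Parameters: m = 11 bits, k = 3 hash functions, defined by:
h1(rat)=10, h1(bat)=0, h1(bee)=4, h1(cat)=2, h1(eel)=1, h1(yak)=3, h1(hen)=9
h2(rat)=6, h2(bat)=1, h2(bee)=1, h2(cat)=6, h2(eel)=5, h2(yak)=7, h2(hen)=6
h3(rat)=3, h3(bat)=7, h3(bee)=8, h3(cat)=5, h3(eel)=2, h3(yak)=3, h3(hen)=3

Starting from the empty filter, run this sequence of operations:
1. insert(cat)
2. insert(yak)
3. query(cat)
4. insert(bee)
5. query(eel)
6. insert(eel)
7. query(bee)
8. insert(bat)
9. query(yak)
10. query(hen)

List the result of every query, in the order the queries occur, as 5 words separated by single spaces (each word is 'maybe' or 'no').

Start: bits=00000000000
Op 1: insert cat -> sets bits 2 5 6 -> bits=00100110000
Op 2: insert yak -> sets bits 3 7 -> bits=00110111000
Op 3: query cat -> checks bit2=1, bit5=1, bit6=1 (all 1) -> maybe
Op 4: insert bee -> sets bits 1 4 8 -> bits=01111111100
Op 5: query eel -> checks bit1=1, bit2=1, bit5=1 (all 1) -> maybe
Op 6: insert eel -> sets bits 1 2 5 -> bits=01111111100
Op 7: query bee -> checks bit1=1, bit4=1, bit8=1 (all 1) -> maybe
Op 8: insert bat -> sets bits 0 1 7 -> bits=11111111100
Op 9: query yak -> checks bit3=1, bit7=1 (all 1) -> maybe
Op 10: query hen -> checks bit3=1, bit6=1, bit9=0 (has a 0) -> no
Query results in order: maybe maybe maybe maybe no

Answer: maybe maybe maybe maybe no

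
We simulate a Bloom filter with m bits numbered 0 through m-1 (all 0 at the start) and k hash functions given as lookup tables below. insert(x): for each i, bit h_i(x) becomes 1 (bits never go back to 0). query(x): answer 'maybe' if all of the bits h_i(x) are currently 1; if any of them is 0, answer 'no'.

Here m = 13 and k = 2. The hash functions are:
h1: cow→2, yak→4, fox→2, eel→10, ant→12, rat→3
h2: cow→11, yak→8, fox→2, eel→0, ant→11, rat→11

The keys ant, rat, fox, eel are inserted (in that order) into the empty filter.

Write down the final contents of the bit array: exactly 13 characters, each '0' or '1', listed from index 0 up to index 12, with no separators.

Answer: 1011000000111

Derivation:
Start: bits=0000000000000
After insert 'ant': sets bits 11 12 -> bits=0000000000011
After insert 'rat': sets bits 3 11 -> bits=0001000000011
After insert 'fox': sets bits 2 -> bits=0011000000011
After insert 'eel': sets bits 0 10 -> bits=1011000000111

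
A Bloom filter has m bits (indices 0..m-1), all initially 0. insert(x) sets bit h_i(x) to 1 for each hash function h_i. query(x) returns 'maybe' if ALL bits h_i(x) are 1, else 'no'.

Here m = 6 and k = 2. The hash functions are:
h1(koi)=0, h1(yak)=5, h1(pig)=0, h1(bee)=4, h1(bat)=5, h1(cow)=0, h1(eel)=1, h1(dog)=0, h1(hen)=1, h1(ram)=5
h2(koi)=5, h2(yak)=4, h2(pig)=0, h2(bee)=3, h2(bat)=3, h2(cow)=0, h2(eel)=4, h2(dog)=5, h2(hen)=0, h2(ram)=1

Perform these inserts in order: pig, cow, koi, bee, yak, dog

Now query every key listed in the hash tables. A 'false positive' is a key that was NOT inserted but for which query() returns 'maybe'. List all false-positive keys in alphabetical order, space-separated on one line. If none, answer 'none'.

Answer: bat

Derivation:
Start: bits=000000
After insert 'pig': sets bits 0 -> bits=100000
After insert 'cow': sets bits 0 -> bits=100000
After insert 'koi': sets bits 0 5 -> bits=100001
After insert 'bee': sets bits 3 4 -> bits=100111
After insert 'yak': sets bits 4 5 -> bits=100111
After insert 'dog': sets bits 0 5 -> bits=100111
Not inserted: bat eel hen ram — query each against bits=100111:
query bat: checks bit3=1, bit5=1 (all 1) -> maybe => FALSE POSITIVE
query eel: checks bit1=0, bit4=1 (has a 0) -> no => not a false positive
query hen: checks bit0=1, bit1=0 (has a 0) -> no => not a false positive
query ram: checks bit1=0, bit5=1 (has a 0) -> no => not a false positive
False positives (alphabetical): bat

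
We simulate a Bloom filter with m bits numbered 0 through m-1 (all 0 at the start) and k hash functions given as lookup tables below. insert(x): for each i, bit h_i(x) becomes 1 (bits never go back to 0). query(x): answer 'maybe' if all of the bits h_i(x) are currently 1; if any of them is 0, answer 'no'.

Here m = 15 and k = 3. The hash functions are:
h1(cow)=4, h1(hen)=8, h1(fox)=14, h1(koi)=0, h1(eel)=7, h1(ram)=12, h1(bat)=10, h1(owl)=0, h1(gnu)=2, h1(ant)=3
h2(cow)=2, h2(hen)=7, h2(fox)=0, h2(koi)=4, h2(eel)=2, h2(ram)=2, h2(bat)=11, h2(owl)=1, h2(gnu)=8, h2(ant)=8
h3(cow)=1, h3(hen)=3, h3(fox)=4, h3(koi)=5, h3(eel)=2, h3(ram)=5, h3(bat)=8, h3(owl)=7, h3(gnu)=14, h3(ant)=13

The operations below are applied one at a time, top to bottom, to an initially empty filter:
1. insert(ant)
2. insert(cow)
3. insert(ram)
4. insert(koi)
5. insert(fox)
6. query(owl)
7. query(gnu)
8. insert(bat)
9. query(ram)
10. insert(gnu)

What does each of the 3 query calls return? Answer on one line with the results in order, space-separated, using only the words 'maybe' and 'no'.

Answer: no maybe maybe

Derivation:
Start: bits=000000000000000
Op 1: insert ant -> sets bits 3 8 13 -> bits=000100001000010
Op 2: insert cow -> sets bits 1 2 4 -> bits=011110001000010
Op 3: insert ram -> sets bits 2 5 12 -> bits=011111001000110
Op 4: insert koi -> sets bits 0 4 5 -> bits=111111001000110
Op 5: insert fox -> sets bits 0 4 14 -> bits=111111001000111
Op 6: query owl -> checks bit0=1, bit1=1, bit7=0 (has a 0) -> no
Op 7: query gnu -> checks bit2=1, bit8=1, bit14=1 (all 1) -> maybe
Op 8: insert bat -> sets bits 8 10 11 -> bits=111111001011111
Op 9: query ram -> checks bit2=1, bit5=1, bit12=1 (all 1) -> maybe
Op 10: insert gnu -> sets bits 2 8 14 -> bits=111111001011111
Query results in order: no maybe maybe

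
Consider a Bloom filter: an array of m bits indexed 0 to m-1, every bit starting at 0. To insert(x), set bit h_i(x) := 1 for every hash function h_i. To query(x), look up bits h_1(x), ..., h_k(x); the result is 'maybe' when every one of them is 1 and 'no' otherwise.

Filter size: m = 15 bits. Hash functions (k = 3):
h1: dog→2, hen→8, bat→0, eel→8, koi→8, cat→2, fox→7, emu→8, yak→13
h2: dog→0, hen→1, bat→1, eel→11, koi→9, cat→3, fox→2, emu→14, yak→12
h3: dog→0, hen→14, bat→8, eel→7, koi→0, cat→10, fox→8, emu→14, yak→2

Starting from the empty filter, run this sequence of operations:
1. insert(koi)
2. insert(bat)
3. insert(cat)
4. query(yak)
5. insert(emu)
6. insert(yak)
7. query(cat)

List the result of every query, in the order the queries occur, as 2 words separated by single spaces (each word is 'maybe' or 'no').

Answer: no maybe

Derivation:
Start: bits=000000000000000
Op 1: insert koi -> sets bits 0 8 9 -> bits=100000001100000
Op 2: insert bat -> sets bits 0 1 8 -> bits=110000001100000
Op 3: insert cat -> sets bits 2 3 10 -> bits=111100001110000
Op 4: query yak -> checks bit2=1, bit12=0, bit13=0 (has a 0) -> no
Op 5: insert emu -> sets bits 8 14 -> bits=111100001110001
Op 6: insert yak -> sets bits 2 12 13 -> bits=111100001110111
Op 7: query cat -> checks bit2=1, bit3=1, bit10=1 (all 1) -> maybe
Query results in order: no maybe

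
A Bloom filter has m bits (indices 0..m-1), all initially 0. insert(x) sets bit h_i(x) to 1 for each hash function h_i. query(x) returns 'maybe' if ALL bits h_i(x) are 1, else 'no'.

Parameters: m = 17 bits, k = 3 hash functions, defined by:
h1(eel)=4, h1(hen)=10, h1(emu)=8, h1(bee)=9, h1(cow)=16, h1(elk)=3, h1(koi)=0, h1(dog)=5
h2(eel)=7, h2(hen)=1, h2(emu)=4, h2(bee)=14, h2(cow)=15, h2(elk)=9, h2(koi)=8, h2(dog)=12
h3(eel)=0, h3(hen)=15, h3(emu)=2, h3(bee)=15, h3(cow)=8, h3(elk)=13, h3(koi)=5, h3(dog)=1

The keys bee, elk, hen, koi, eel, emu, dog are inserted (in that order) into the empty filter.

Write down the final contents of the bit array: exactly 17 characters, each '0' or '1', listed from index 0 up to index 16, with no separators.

Start: bits=00000000000000000
After insert 'bee': sets bits 9 14 15 -> bits=00000000010000110
After insert 'elk': sets bits 3 9 13 -> bits=00010000010001110
After insert 'hen': sets bits 1 10 15 -> bits=01010000011001110
After insert 'koi': sets bits 0 5 8 -> bits=11010100111001110
After insert 'eel': sets bits 0 4 7 -> bits=11011101111001110
After insert 'emu': sets bits 2 4 8 -> bits=11111101111001110
After insert 'dog': sets bits 1 5 12 -> bits=11111101111011110

Answer: 11111101111011110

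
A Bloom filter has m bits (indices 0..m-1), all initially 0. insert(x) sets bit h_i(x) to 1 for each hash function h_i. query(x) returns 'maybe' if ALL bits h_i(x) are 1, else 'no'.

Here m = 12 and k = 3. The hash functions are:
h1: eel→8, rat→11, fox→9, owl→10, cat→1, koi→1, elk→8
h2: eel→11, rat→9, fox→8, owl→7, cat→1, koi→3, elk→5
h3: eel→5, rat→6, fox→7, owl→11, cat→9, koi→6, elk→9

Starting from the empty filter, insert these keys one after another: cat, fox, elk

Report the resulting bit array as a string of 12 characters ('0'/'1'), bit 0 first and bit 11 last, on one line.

Answer: 010001011100

Derivation:
Start: bits=000000000000
After insert 'cat': sets bits 1 9 -> bits=010000000100
After insert 'fox': sets bits 7 8 9 -> bits=010000011100
After insert 'elk': sets bits 5 8 9 -> bits=010001011100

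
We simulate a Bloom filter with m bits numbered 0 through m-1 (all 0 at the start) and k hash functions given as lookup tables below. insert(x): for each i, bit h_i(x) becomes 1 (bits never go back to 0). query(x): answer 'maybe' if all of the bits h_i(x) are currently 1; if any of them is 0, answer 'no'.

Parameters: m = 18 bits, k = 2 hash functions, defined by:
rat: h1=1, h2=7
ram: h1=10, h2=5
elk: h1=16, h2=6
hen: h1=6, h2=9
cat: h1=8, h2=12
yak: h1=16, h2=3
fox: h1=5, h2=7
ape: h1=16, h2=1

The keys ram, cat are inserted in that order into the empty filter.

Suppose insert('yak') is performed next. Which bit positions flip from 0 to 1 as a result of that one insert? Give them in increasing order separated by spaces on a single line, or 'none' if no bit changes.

Start: bits=000000000000000000
After insert 'ram': sets bits 5 10 -> bits=000001000010000000
After insert 'cat': sets bits 8 12 -> bits=000001001010100000
insert 'yak' would touch bits 3 16; currently bit3=0, bit16=0
Bits that are 0 among those (would change 0->1): 3 16

Answer: 3 16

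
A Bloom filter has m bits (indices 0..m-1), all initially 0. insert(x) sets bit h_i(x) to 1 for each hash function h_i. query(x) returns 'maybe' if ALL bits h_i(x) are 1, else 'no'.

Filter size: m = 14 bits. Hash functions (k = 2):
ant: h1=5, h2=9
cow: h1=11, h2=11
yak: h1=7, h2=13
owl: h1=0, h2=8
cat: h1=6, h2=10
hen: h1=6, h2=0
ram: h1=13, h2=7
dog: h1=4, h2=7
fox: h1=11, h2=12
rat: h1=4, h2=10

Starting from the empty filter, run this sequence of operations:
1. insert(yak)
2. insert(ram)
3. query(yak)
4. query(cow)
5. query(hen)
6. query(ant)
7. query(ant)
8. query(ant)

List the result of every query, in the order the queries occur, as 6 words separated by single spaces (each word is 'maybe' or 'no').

Answer: maybe no no no no no

Derivation:
Start: bits=00000000000000
Op 1: insert yak -> sets bits 7 13 -> bits=00000001000001
Op 2: insert ram -> sets bits 7 13 -> bits=00000001000001
Op 3: query yak -> checks bit7=1, bit13=1 (all 1) -> maybe
Op 4: query cow -> checks bit11=0 (has a 0) -> no
Op 5: query hen -> checks bit0=0, bit6=0 (has a 0) -> no
Op 6: query ant -> checks bit5=0, bit9=0 (has a 0) -> no
Op 7: query ant -> checks bit5=0, bit9=0 (has a 0) -> no
Op 8: query ant -> checks bit5=0, bit9=0 (has a 0) -> no
Query results in order: maybe no no no no no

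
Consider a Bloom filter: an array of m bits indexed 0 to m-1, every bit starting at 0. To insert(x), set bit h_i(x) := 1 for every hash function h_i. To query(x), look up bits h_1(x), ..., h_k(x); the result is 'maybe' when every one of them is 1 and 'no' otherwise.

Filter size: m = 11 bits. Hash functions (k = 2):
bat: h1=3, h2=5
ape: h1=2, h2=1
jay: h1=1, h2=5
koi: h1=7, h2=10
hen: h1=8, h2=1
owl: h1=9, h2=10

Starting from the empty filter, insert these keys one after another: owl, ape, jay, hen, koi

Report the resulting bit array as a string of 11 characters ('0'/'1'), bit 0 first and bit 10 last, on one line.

Answer: 01100101111

Derivation:
Start: bits=00000000000
After insert 'owl': sets bits 9 10 -> bits=00000000011
After insert 'ape': sets bits 1 2 -> bits=01100000011
After insert 'jay': sets bits 1 5 -> bits=01100100011
After insert 'hen': sets bits 1 8 -> bits=01100100111
After insert 'koi': sets bits 7 10 -> bits=01100101111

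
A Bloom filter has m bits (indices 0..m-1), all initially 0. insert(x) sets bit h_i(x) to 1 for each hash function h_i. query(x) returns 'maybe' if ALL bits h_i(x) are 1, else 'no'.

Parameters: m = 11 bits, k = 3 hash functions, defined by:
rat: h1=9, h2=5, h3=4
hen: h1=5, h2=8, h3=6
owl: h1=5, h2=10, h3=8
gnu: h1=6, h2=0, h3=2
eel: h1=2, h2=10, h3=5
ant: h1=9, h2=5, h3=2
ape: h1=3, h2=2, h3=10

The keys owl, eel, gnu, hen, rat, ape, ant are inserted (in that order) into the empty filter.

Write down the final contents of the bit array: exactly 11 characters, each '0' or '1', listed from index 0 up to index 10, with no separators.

Start: bits=00000000000
After insert 'owl': sets bits 5 8 10 -> bits=00000100101
After insert 'eel': sets bits 2 5 10 -> bits=00100100101
After insert 'gnu': sets bits 0 2 6 -> bits=10100110101
After insert 'hen': sets bits 5 6 8 -> bits=10100110101
After insert 'rat': sets bits 4 5 9 -> bits=10101110111
After insert 'ape': sets bits 2 3 10 -> bits=10111110111
After insert 'ant': sets bits 2 5 9 -> bits=10111110111

Answer: 10111110111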